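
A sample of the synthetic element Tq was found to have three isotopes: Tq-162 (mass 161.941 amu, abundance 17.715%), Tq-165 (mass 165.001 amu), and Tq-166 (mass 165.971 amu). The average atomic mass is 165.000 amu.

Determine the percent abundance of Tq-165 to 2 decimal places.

Let x and y be the fractions of Tq-165 and Tq-166. Then x + y = 1 − 0.17715 = 0.82285 and 165.001x + 165.971y = 165.000 − 0.17715×161.941 = 136.31215185.
Substituting: 165.001x + 165.971(0.82285 − x) = 136.31215185
(165.001 − 165.971)x = -0.2570855  ⇒  x = 0.26504, y = 0.55781
Tq-165: 26.50%, Tq-166: 55.78%.

26.50%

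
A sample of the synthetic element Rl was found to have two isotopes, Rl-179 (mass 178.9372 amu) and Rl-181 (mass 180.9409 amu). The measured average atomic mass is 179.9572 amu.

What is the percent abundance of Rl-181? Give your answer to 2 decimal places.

50.91%

Writing the weighted mean with unknown fraction x of Rl-179:
178.9372·x + 180.9409·(1 − x) = 179.9572
(178.9372 − 180.9409)·x = 179.9572 − 180.9409
x = -0.9837 / -2.0037 = 0.49094 → 49.09% Rl-179, 50.91% Rl-181.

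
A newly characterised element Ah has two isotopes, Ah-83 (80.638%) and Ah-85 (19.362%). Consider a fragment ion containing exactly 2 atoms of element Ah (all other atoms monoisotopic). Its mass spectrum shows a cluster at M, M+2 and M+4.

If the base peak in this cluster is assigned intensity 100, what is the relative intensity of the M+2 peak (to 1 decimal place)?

Binomial terms of (0.80638 + 0.19362)^2: M 0.6502, M+2 0.3123, M+4 0.0375 → M is the base peak.
P(M) = C(2,0) × 0.80638^2 × 0.19362^0 = 1 × 0.6502487 × 1.0000 = 0.650249 (base)
P(M+2) = C(2,1) × 0.80638^1 × 0.19362^1 = 2 × 0.80638 × 0.19362 = 0.312263
Relative intensity = 0.312263 / 0.650249 × 100 = 48.0

48.0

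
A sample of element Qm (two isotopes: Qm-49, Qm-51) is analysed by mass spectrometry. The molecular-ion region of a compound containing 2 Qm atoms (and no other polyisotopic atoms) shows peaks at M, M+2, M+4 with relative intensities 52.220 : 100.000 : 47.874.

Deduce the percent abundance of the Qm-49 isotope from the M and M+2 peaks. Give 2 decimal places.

Write p for the Qm-49 fraction. I(M+2)/I(M) = [C(2,1)·p^1·(1−p)] / p^2 = 2·(1−p)/p = 100.000/52.220 = 1.9150
(1−p)/p = 1.9150/2 = 0.9575  ⇒  p = 1/(1 + 0.9575) = 0.5109
Qm-49: 51.09%, Qm-51: 48.91%.

51.09%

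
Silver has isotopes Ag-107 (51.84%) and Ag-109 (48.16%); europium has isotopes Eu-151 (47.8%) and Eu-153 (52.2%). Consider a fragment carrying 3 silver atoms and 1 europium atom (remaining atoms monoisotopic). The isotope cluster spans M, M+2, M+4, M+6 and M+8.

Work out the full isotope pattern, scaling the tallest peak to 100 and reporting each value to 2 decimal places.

17.75 : 68.87 : 100.00 : 64.43 : 15.54

Silver pattern (n=3): 0.13931407 : 0.38827347 : 0.36071085 : 0.11170161
Europium pattern (n=1): 0.4780 : 0.5220
Convolve the two distributions (both contribute in 2-u steps):
  M: 0.13931407×0.4780 = 0.066592
  M+2: 0.13931407×0.5220 + 0.38827347×0.4780 = 0.258317
  M+4: 0.38827347×0.5220 + 0.36071085×0.4780 = 0.375099
  M+6: 0.36071085×0.5220 + 0.11170161×0.4780 = 0.241684
  M+8: 0.11170161×0.5220 = 0.058308
Scale to base peak (0.375099) = 100: 17.75 : 68.87 : 100.00 : 64.43 : 15.54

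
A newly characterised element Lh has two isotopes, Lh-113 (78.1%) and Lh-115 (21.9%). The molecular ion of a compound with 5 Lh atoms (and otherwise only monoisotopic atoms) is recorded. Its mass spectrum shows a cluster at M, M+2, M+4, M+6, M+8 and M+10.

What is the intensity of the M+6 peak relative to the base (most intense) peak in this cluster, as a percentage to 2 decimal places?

15.73%

(0.781 + 0.219)^5 gives M 0.2906, M+2 0.4074, M+4 0.2285, M+6 0.0641, M+8 0.0090, M+10 0.0005; the largest is M+2.
P(M+2) = C(5,1) × 0.781^4 × 0.219^1 = 5 × 0.37205242 × 0.2190 = 0.407397 (base)
P(M+6) = C(5,3) × 0.781^2 × 0.219^3 = 10 × 0.609961 × 0.01050346 = 0.064067
Relative intensity = 0.064067 / 0.407397 × 100 = 15.73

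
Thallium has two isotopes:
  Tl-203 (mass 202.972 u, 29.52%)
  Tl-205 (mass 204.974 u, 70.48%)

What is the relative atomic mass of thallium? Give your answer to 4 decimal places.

Ar = Σ fᵢ·mᵢ = 0.2952 × 202.972 + 0.7048 × 204.974
= 59.91733 + 144.46568 = 204.38301 u

204.3830 u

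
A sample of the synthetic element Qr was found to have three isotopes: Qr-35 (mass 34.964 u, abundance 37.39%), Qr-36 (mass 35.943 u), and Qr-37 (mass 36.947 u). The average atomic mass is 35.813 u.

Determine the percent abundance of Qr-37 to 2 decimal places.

Let x and y be the fractions of Qr-36 and Qr-37. Then x + y = 1 − 0.3739 = 0.6261 and 35.943x + 36.947y = 35.813 − 0.3739×34.964 = 22.7399604.
Substituting: 35.943x + 36.947(0.6261 − x) = 22.7399604
(35.943 − 36.947)x = -0.3925563  ⇒  x = 0.39099, y = 0.23511
Qr-36: 39.10%, Qr-37: 23.51%.

23.51%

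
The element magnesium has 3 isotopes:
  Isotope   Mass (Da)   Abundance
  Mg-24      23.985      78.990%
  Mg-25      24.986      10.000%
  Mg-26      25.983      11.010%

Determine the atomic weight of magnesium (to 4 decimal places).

The abundance-weighted mean is 0.78990 × 23.985 + 0.10000 × 24.986 + 0.11010 × 25.983
= 18.94575 + 2.49860 + 2.86073 = 24.30508 Da

24.3051 Da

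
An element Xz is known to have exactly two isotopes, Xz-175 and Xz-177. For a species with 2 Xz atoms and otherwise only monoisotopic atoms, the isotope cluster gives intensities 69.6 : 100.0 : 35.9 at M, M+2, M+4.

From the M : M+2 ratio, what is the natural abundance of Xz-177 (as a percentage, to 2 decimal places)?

41.81%

Write p for the Xz-175 fraction. I(M+2)/I(M) = [C(2,1)·p^1·(1−p)] / p^2 = 2·(1−p)/p = 100.0/69.6 = 1.4368
(1−p)/p = 1.4368/2 = 0.7184  ⇒  p = 1/(1 + 0.7184) = 0.5819
Xz-175: 58.19%, Xz-177: 41.81%.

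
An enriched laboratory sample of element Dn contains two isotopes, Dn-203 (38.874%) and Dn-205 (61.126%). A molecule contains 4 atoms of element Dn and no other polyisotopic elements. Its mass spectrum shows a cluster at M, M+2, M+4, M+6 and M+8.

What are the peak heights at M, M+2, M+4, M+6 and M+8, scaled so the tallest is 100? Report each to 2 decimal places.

6.43 : 40.45 : 95.39 : 100.00 : 39.31

The 4 Dn atoms are independent, so intensities follow the terms of (0.38874 + 0.61126)^4.
P(M) = 0.38874^4 = 0.022837
P(M+2) = 4 × 0.38874^3 × 0.61126^1 = 0.143636
P(M+4) = 6 × 0.38874^2 × 0.61126^2 = 0.338783
P(M+6) = 4 × 0.38874^1 × 0.61126^3 = 0.355138
P(M+8) = 0.61126^4 = 0.139606
The M+6 peak is largest (0.355138); scaling to 100 gives 6.43 : 40.45 : 95.39 : 100.00 : 39.31.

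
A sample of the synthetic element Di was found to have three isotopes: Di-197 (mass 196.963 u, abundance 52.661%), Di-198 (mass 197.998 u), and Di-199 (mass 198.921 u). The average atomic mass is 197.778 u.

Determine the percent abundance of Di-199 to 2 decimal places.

35.22%

The remaining 47.339% is split between Di-198 (fraction x) and Di-199 (fraction 0.47339 − x).
Substituting: 197.998x + 198.921(0.47339 − x) = 94.05531457
(197.998 − 198.921)x = -0.11189762  ⇒  x = 0.12123, y = 0.35216
Di-198: 12.12%, Di-199: 35.22%.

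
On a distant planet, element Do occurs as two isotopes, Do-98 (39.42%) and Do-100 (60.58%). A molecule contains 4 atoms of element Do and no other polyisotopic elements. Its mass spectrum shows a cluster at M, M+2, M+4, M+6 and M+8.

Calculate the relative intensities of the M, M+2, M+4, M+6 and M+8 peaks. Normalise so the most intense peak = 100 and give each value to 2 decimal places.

6.89 : 42.34 : 97.61 : 100.00 : 38.42

Expanding (0.3942 + 0.6058)^4:
P(M) = 0.3942^4 = 0.024147
P(M+2) = 4 × 0.3942^3 × 0.6058^1 = 0.148436
P(M+4) = 6 × 0.3942^2 × 0.6058^2 = 0.342171
P(M+6) = 4 × 0.3942^1 × 0.6058^3 = 0.350562
P(M+8) = 0.6058^4 = 0.134684
The M+6 peak is largest (0.350562); scaling to 100 gives 6.89 : 42.34 : 97.61 : 100.00 : 38.42.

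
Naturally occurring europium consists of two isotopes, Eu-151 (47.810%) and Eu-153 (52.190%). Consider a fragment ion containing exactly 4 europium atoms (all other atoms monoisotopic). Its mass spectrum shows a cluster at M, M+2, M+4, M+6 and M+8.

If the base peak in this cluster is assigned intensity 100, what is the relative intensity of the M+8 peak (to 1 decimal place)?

Term probabilities: M 0.0522, M+2 0.2281, M+4 0.3736, M+6 0.2719, M+8 0.0742. Base peak = M+4.
P(M+4) = C(4,2) × 0.47810^2 × 0.52190^2 = 6 × 0.22857961 × 0.27237961 = 0.373563 (base)
P(M+8) = C(4,4) × 0.47810^0 × 0.52190^4 = 1 × 1.0000 × 0.07419065 = 0.074191
Relative intensity = 0.074191 / 0.373563 × 100 = 19.9

19.9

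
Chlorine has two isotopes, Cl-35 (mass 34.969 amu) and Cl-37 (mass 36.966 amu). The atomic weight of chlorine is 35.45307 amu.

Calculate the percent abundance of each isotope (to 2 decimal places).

Cl-35: 75.76%, Cl-37: 24.24%

With x = fraction of Cl-35 (so Cl-37 is 1 − x):
34.969·x + 36.966·(1 − x) = 35.45307
(34.969 − 36.966)·x = 35.45307 − 36.966
x = -1.51293 / -1.997 = 0.75760 → 75.76% Cl-35, 24.24% Cl-37.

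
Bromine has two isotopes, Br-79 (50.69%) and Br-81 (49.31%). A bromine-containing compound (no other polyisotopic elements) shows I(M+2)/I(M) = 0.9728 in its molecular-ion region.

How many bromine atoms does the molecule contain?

1

With n Br atoms, P(M+2)/P(M) = C(n,1)·p^(n−1)q / p^n = n·q/p = n · 0.4931/0.5069.
n = 0.9728 × 0.5069/0.4931 = 1.00 ≈ 1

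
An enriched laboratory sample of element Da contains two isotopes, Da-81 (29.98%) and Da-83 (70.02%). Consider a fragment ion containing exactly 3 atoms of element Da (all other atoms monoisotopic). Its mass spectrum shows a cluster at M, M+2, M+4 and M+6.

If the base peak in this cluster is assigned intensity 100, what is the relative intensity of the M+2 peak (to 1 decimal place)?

Term probabilities: M 0.0269, M+2 0.1888, M+4 0.4410, M+6 0.3433. Base peak = M+4.
P(M+4) = C(3,2) × 0.2998^1 × 0.7002^2 = 3 × 0.2998 × 0.49028004 = 0.440958 (base)
P(M+2) = C(3,1) × 0.2998^2 × 0.7002^1 = 3 × 0.08988004 × 0.7002 = 0.188802
Relative intensity = 0.188802 / 0.440958 × 100 = 42.8

42.8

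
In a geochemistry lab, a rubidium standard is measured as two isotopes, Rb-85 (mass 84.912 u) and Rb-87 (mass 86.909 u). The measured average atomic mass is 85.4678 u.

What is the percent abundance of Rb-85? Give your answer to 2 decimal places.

72.17%

With x = fraction of Rb-85 (so Rb-87 is 1 − x):
84.912·x + 86.909·(1 − x) = 85.4678
(84.912 − 86.909)·x = 85.4678 − 86.909
x = -1.4412 / -1.997 = 0.72168 → 72.17% Rb-85, 27.83% Rb-87.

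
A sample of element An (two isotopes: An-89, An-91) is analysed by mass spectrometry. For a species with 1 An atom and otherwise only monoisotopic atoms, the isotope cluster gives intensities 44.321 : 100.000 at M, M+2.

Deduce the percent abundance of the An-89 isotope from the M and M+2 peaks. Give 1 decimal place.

30.7%

Let p = fractional abundance of An-89. I(M+2)/I(M) = [C(1,1)·p^0·(1−p)] / p^1 = 1·(1−p)/p = 100.000/44.321 = 2.2563
(1−p)/p = 2.2563/1 = 2.2563  ⇒  p = 1/(1 + 2.2563) = 0.3071
An-89: 30.7%, An-91: 69.3%.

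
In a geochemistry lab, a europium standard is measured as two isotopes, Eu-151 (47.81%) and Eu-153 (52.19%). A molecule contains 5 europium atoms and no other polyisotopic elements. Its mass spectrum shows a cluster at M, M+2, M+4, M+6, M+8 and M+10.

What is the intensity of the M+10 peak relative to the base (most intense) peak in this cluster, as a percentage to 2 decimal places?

11.92%

Term probabilities: M 0.0250, M+2 0.1363, M+4 0.2977, M+6 0.3249, M+8 0.1774, M+10 0.0387. Base peak = M+6.
P(M+6) = C(5,3) × 0.4781^2 × 0.5219^3 = 10 × 0.22857961 × 0.14215492 = 0.324937 (base)
P(M+10) = C(5,5) × 0.4781^0 × 0.5219^5 = 1 × 1.0000 × 0.0387201 = 0.038720
Relative intensity = 0.038720 / 0.324937 × 100 = 11.92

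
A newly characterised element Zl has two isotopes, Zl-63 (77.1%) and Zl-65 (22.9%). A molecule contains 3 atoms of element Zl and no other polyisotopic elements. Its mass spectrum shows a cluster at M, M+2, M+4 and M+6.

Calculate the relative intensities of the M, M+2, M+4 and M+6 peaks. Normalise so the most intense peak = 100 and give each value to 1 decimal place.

Expanding (0.771 + 0.229)^3:
P(M) = 0.771^3 = 0.458314
P(M+2) = 3 × 0.771^2 × 0.229^1 = 0.408381
P(M+4) = 3 × 0.771^1 × 0.229^2 = 0.121296
P(M+6) = 0.229^3 = 0.012009
The M peak is largest (0.458314); scaling to 100 gives 100.0 : 89.1 : 26.5 : 2.6.

100.0 : 89.1 : 26.5 : 2.6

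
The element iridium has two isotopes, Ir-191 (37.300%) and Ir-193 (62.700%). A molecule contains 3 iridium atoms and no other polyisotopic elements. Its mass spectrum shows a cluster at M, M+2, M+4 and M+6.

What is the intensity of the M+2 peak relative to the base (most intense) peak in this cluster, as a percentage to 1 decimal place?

Binomial terms of (0.37300 + 0.62700)^3: M 0.0519, M+2 0.2617, M+4 0.4399, M+6 0.2465 → M+4 is the base peak.
P(M+4) = C(3,2) × 0.37300^1 × 0.62700^2 = 3 × 0.3730 × 0.393129 = 0.439911 (base)
P(M+2) = C(3,1) × 0.37300^2 × 0.62700^1 = 3 × 0.139129 × 0.6270 = 0.261702
Relative intensity = 0.261702 / 0.439911 × 100 = 59.5

59.5%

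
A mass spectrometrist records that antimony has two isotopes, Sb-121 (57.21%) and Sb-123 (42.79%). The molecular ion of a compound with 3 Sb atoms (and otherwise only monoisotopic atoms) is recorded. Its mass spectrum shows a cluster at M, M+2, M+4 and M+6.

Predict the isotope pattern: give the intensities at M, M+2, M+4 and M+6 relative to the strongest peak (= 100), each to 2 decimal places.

44.57 : 100.00 : 74.79 : 18.65

Each Sb atom is independently Sb-121 (p = 0.5721) or Sb-123 (q = 0.4279); the cluster is the binomial expansion (p + q)^3.
P(M) = 0.5721^3 = 0.187247
P(M+2) = 3 × 0.5721^2 × 0.4279^1 = 0.420153
P(M+4) = 3 × 0.5721^1 × 0.4279^2 = 0.314252
P(M+6) = 0.4279^3 = 0.078348
The M+2 peak is largest (0.420153); scaling to 100 gives 44.57 : 100.00 : 74.79 : 18.65.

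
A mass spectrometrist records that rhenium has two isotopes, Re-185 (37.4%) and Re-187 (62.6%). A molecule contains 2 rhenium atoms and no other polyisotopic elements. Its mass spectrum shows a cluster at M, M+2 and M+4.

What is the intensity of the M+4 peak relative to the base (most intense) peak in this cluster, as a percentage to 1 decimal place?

Term probabilities: M 0.1399, M+2 0.4682, M+4 0.3919. Base peak = M+2.
P(M+2) = C(2,1) × 0.374^1 × 0.626^1 = 2 × 0.3740 × 0.6260 = 0.468248 (base)
P(M+4) = C(2,2) × 0.374^0 × 0.626^2 = 1 × 1.0000 × 0.391876 = 0.391876
Relative intensity = 0.391876 / 0.468248 × 100 = 83.7

83.7%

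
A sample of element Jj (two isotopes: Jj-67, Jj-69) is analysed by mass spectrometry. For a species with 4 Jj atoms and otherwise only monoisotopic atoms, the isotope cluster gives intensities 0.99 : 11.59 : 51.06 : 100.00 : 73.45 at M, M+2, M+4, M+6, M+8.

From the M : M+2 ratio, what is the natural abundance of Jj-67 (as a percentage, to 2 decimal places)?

Let p = fractional abundance of Jj-67. I(M+2)/I(M) = [C(4,1)·p^3·(1−p)] / p^4 = 4·(1−p)/p = 11.59/0.99 = 11.7071
(1−p)/p = 11.7071/4 = 2.9268  ⇒  p = 1/(1 + 2.9268) = 0.2547
Jj-67: 25.47%, Jj-69: 74.53%.

25.47%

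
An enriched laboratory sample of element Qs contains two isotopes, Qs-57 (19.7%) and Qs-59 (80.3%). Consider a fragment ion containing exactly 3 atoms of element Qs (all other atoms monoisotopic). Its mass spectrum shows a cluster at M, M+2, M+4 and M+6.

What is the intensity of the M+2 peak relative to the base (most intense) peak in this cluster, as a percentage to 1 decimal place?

Term probabilities: M 0.0076, M+2 0.0935, M+4 0.3811, M+6 0.5178. Base peak = M+6.
P(M+6) = C(3,3) × 0.197^0 × 0.803^3 = 1 × 1.0000 × 0.51778163 = 0.517782 (base)
P(M+2) = C(3,1) × 0.197^2 × 0.803^1 = 3 × 0.038809 × 0.8030 = 0.093491
Relative intensity = 0.093491 / 0.517782 × 100 = 18.1

18.1%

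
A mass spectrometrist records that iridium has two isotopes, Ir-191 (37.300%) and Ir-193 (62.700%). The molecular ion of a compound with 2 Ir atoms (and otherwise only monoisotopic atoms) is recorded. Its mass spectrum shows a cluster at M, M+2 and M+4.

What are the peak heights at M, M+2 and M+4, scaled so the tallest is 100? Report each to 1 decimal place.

29.7 : 100.0 : 84.0

Each Ir atom is independently Ir-191 (p = 0.37300) or Ir-193 (q = 0.62700); the cluster is the binomial expansion (p + q)^2.
P(M) = 0.37300^2 = 0.139129
P(M+2) = 2 × 0.37300^1 × 0.62700^1 = 0.467742
P(M+4) = 0.62700^2 = 0.393129
The M+2 peak is largest (0.467742); scaling to 100 gives 29.7 : 100.0 : 84.0.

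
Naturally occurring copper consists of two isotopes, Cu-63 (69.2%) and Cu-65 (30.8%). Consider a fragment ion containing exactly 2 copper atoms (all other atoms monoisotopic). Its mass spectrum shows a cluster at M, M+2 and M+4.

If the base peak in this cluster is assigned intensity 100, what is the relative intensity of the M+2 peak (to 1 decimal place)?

89.0

(0.692 + 0.308)^2 gives M 0.4789, M+2 0.4263, M+4 0.0949; the largest is M.
P(M) = C(2,0) × 0.692^2 × 0.308^0 = 1 × 0.478864 × 1.0000 = 0.478864 (base)
P(M+2) = C(2,1) × 0.692^1 × 0.308^1 = 2 × 0.6920 × 0.3080 = 0.426272
Relative intensity = 0.426272 / 0.478864 × 100 = 89.0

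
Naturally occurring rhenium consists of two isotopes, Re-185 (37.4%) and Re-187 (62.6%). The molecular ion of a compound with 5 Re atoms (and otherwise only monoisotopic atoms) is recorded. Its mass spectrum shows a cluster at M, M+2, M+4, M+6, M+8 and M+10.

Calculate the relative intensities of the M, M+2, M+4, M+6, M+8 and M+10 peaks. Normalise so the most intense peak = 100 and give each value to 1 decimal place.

The 5 Re atoms are independent, so intensities follow the terms of (0.374 + 0.626)^5.
P(M) = 0.374^5 = 0.007317
P(M+2) = 5 × 0.374^4 × 0.626^1 = 0.061239
P(M+4) = 10 × 0.374^3 × 0.626^2 = 0.205005
P(M+6) = 10 × 0.374^2 × 0.626^3 = 0.343136
P(M+8) = 5 × 0.374^1 × 0.626^4 = 0.287170
P(M+10) = 0.626^5 = 0.096133
The M+6 peak is largest (0.343136); scaling to 100 gives 2.1 : 17.8 : 59.7 : 100.0 : 83.7 : 28.0.

2.1 : 17.8 : 59.7 : 100.0 : 83.7 : 28.0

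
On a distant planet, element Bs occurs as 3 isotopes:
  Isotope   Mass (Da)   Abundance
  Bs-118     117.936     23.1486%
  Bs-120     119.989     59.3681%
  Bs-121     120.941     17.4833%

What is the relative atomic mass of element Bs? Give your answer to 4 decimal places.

Ar = Σ fᵢ·mᵢ = 0.231486 × 117.936 + 0.593681 × 119.989 + 0.174833 × 120.941
= 27.30053 + 71.23519 + 21.14448 = 119.68020 Da

119.6802 Da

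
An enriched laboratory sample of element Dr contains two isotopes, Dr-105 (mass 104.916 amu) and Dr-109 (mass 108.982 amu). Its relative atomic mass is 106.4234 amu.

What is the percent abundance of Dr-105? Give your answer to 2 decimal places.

62.93%

With x = fraction of Dr-105 (so Dr-109 is 1 − x):
104.916·x + 108.982·(1 − x) = 106.4234
(104.916 − 108.982)·x = 106.4234 − 108.982
x = -2.5586 / -4.066 = 0.62927 → 62.93% Dr-105, 37.07% Dr-109.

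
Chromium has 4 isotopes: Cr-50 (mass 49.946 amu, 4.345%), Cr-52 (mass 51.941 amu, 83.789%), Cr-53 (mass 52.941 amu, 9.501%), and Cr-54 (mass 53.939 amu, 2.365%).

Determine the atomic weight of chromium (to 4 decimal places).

51.9966 amu

Weight each isotope mass by its fractional abundance: 0.04345 × 49.946 + 0.83789 × 51.941 + 0.09501 × 52.941 + 0.02365 × 53.939
= 2.17015 + 43.52084 + 5.02992 + 1.27566 = 51.99657 amu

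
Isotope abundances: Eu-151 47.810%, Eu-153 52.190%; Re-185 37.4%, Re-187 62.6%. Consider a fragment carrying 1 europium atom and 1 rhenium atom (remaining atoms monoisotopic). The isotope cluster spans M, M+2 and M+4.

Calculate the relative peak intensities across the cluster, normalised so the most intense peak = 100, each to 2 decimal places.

Europium pattern (n=1): 0.4781 : 0.5219
Rhenium pattern (n=1): 0.3740 : 0.6260
Convolve the two distributions (both contribute in 2-u steps):
  M: 0.4781×0.3740 = 0.178809
  M+2: 0.4781×0.6260 + 0.5219×0.3740 = 0.494481
  M+4: 0.5219×0.6260 = 0.326709
Scale to base peak (0.494481) = 100: 36.16 : 100.00 : 66.07

36.16 : 100.00 : 66.07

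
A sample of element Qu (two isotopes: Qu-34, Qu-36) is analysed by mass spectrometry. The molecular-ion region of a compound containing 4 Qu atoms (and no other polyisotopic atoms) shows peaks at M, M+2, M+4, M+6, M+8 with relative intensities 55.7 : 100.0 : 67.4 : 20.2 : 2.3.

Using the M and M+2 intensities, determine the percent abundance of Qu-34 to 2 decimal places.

Let p = fractional abundance of Qu-34. I(M+2)/I(M) = [C(4,1)·p^3·(1−p)] / p^4 = 4·(1−p)/p = 100.0/55.7 = 1.7953
(1−p)/p = 1.7953/4 = 0.4488  ⇒  p = 1/(1 + 0.4488) = 0.6902
Qu-34: 69.02%, Qu-36: 30.98%.

69.02%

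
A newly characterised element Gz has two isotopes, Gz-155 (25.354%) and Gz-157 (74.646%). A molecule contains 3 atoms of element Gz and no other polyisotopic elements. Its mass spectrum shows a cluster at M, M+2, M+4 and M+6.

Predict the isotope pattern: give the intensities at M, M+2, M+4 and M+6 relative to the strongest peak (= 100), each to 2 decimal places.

Expanding (0.25354 + 0.74646)^3:
P(M) = 0.25354^3 = 0.016298
P(M+2) = 3 × 0.25354^2 × 0.74646^1 = 0.143953
P(M+4) = 3 × 0.25354^1 × 0.74646^2 = 0.423819
P(M+6) = 0.74646^3 = 0.415929
The M+4 peak is largest (0.423819); scaling to 100 gives 3.85 : 33.97 : 100.00 : 98.14.

3.85 : 33.97 : 100.00 : 98.14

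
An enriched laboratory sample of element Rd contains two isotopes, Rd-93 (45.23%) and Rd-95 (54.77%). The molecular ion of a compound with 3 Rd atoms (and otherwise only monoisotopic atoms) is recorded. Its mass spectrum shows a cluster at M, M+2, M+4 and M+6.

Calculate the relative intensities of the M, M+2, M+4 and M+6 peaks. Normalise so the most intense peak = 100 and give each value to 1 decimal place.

The 3 Rd atoms are independent, so intensities follow the terms of (0.4523 + 0.5477)^3.
P(M) = 0.4523^3 = 0.092529
P(M+2) = 3 × 0.4523^2 × 0.5477^1 = 0.336138
P(M+4) = 3 × 0.4523^1 × 0.5477^2 = 0.407036
P(M+6) = 0.5477^3 = 0.164296
The M+4 peak is largest (0.407036); scaling to 100 gives 22.7 : 82.6 : 100.0 : 40.4.

22.7 : 82.6 : 100.0 : 40.4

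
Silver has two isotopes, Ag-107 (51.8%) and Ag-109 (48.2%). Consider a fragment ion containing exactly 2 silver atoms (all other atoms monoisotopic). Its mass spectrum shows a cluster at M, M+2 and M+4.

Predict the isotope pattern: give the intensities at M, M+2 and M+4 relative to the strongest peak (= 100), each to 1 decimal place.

The 2 Ag atoms are independent, so intensities follow the terms of (0.518 + 0.482)^2.
P(M) = 0.518^2 = 0.268324
P(M+2) = 2 × 0.518^1 × 0.482^1 = 0.499352
P(M+4) = 0.482^2 = 0.232324
The M+2 peak is largest (0.499352); scaling to 100 gives 53.7 : 100.0 : 46.5.

53.7 : 100.0 : 46.5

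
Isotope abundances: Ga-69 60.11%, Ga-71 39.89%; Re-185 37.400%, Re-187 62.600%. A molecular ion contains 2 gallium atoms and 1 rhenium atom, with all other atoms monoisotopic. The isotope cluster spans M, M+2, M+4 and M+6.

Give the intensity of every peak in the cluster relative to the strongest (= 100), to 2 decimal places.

Gallium pattern (n=2): 0.36132121 : 0.47955758 : 0.15912121
Rhenium pattern (n=1): 0.3740 : 0.6260
Convolve the two distributions (both contribute in 2-u steps):
  M: 0.36132121×0.3740 = 0.135134
  M+2: 0.36132121×0.6260 + 0.47955758×0.3740 = 0.405542
  M+4: 0.47955758×0.6260 + 0.15912121×0.3740 = 0.359714
  M+6: 0.15912121×0.6260 = 0.099610
Scale to base peak (0.405542) = 100: 33.32 : 100.00 : 88.70 : 24.56

33.32 : 100.00 : 88.70 : 24.56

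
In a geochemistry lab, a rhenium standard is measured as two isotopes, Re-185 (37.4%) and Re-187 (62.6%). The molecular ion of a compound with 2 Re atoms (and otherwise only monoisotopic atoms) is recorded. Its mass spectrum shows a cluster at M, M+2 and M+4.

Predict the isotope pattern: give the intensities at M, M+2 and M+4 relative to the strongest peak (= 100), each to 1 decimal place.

The 2 Re atoms are independent, so intensities follow the terms of (0.374 + 0.626)^2.
P(M) = 0.374^2 = 0.139876
P(M+2) = 2 × 0.374^1 × 0.626^1 = 0.468248
P(M+4) = 0.626^2 = 0.391876
The M+2 peak is largest (0.468248); scaling to 100 gives 29.9 : 100.0 : 83.7.

29.9 : 100.0 : 83.7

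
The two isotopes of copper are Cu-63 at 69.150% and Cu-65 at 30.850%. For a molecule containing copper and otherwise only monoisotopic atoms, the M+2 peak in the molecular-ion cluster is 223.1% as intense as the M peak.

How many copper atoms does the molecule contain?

5

The M+2/M ratio from n Cu atoms is n · q/p = n · 0.30850/0.69150.
n = 2.231 × 0.69150/0.30850 = 5.00 ≈ 5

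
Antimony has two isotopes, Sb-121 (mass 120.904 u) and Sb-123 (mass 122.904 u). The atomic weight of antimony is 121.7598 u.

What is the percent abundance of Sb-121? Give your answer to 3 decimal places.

Let x be the fractional abundance of Sb-121; then Sb-123 has abundance 1 − x.
120.904·x + 122.904·(1 − x) = 121.7598
(120.904 − 122.904)·x = 121.7598 − 122.904
x = -1.1442 / -2.000 = 0.57210 → 57.210% Sb-121, 42.790% Sb-123.

57.210%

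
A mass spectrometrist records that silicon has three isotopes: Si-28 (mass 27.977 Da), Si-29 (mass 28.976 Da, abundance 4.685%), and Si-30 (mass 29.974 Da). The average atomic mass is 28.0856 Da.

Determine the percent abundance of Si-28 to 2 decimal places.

92.22%

Let x and y be the fractions of Si-28 and Si-30. Then x + y = 1 − 0.04685 = 0.95315 and 27.977x + 29.974y = 28.0856 − 0.04685×28.976 = 26.7280744.
Substituting: 27.977x + 29.974(0.95315 − x) = 26.7280744
(27.977 − 29.974)x = -1.8416437  ⇒  x = 0.92221, y = 0.03094
Si-28: 92.22%, Si-30: 3.09%.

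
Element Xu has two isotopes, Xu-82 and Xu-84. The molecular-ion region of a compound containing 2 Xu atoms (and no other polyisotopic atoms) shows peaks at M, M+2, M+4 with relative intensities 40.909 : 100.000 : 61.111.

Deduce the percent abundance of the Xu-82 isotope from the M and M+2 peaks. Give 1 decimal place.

45.0%

Let p = fractional abundance of Xu-82. I(M+2)/I(M) = [C(2,1)·p^1·(1−p)] / p^2 = 2·(1−p)/p = 100.000/40.909 = 2.4444
(1−p)/p = 2.4444/2 = 1.2222  ⇒  p = 1/(1 + 1.2222) = 0.4500
Xu-82: 45.0%, Xu-84: 55.0%.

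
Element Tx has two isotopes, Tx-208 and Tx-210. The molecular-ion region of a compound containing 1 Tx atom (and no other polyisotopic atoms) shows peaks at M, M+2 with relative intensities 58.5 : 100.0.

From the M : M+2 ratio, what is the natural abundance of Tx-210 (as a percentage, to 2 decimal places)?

Write p for the Tx-208 fraction. I(M+2)/I(M) = [C(1,1)·p^0·(1−p)] / p^1 = 1·(1−p)/p = 100.0/58.5 = 1.7094
(1−p)/p = 1.7094/1 = 1.7094  ⇒  p = 1/(1 + 1.7094) = 0.3691
Tx-208: 36.91%, Tx-210: 63.09%.

63.09%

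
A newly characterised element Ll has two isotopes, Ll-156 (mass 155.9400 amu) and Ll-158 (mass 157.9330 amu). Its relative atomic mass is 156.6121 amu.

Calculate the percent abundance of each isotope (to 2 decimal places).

With x = fraction of Ll-156 (so Ll-158 is 1 − x):
155.9400·x + 157.9330·(1 − x) = 156.6121
(155.9400 − 157.9330)·x = 156.6121 − 157.9330
x = -1.3209 / -1.9930 = 0.66277 → 66.28% Ll-156, 33.72% Ll-158.

Ll-156: 66.28%, Ll-158: 33.72%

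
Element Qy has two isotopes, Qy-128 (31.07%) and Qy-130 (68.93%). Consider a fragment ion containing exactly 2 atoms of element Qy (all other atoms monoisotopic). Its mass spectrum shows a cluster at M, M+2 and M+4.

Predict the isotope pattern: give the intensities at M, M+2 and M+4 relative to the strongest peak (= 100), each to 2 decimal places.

Each Qy atom is independently Qy-128 (p = 0.3107) or Qy-130 (q = 0.6893); the cluster is the binomial expansion (p + q)^2.
P(M) = 0.3107^2 = 0.096534
P(M+2) = 2 × 0.3107^1 × 0.6893^1 = 0.428331
P(M+4) = 0.6893^2 = 0.475134
The M+4 peak is largest (0.475134); scaling to 100 gives 20.32 : 90.15 : 100.00.

20.32 : 90.15 : 100.00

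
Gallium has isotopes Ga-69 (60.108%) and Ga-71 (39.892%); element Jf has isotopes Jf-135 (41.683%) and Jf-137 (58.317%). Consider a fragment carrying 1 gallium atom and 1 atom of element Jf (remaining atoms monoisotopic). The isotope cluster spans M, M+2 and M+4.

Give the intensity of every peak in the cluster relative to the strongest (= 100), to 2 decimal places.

48.48 : 100.00 : 45.01

Gallium pattern (n=1): 0.60108 : 0.39892
Element Jf pattern (n=1): 0.41683 : 0.58317
Convolve the two distributions (both contribute in 2-u steps):
  M: 0.60108×0.41683 = 0.250548
  M+2: 0.60108×0.58317 + 0.39892×0.41683 = 0.516814
  M+4: 0.39892×0.58317 = 0.232638
Scale to base peak (0.516814) = 100: 48.48 : 100.00 : 45.01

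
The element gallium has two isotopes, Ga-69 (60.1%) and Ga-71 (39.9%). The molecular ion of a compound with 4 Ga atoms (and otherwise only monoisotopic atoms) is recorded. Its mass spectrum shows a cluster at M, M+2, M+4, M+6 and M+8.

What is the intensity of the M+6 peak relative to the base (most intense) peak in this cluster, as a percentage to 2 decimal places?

44.08%

(0.601 + 0.399)^4 gives M 0.1305, M+2 0.3465, M+4 0.3450, M+6 0.1527, M+8 0.0253; the largest is M+2.
P(M+2) = C(4,1) × 0.601^3 × 0.399^1 = 4 × 0.2170818 × 0.3990 = 0.346463 (base)
P(M+6) = C(4,3) × 0.601^1 × 0.399^3 = 4 × 0.6010 × 0.0635212 = 0.152705
Relative intensity = 0.152705 / 0.346463 × 100 = 44.08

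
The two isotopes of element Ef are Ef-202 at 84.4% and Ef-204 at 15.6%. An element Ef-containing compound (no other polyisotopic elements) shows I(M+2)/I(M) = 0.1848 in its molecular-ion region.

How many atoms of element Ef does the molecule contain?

For n independent Ef atoms, I(M+2)/I(M) = n · (abundance Ef-204) / (abundance Ef-202) = n · 0.156/0.844.
n = 0.1848 × 0.844/0.156 = 1.00 ≈ 1

1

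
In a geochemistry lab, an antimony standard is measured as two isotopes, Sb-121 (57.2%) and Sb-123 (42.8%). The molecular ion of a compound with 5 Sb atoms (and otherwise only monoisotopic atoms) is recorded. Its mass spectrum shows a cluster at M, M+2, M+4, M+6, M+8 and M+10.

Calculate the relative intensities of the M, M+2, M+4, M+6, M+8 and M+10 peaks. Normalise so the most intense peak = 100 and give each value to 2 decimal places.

Expanding (0.572 + 0.428)^5:
P(M) = 0.572^5 = 0.061232
P(M+2) = 5 × 0.572^4 × 0.428^1 = 0.229086
P(M+4) = 10 × 0.572^3 × 0.428^2 = 0.342827
P(M+6) = 10 × 0.572^2 × 0.428^3 = 0.256521
P(M+8) = 5 × 0.572^1 × 0.428^4 = 0.095971
P(M+10) = 0.428^5 = 0.014362
The M+4 peak is largest (0.342827); scaling to 100 gives 17.86 : 66.82 : 100.00 : 74.83 : 27.99 : 4.19.

17.86 : 66.82 : 100.00 : 74.83 : 27.99 : 4.19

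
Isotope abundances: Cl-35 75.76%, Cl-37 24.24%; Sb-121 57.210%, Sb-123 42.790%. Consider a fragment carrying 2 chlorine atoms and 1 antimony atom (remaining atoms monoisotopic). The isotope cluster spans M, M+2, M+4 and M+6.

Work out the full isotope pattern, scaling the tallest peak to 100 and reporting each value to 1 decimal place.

Chlorine pattern (n=2): 0.57395776 : 0.36728448 : 0.05875776
Antimony pattern (n=1): 0.5721 : 0.4279
Convolve the two distributions (both contribute in 2-u steps):
  M: 0.57395776×0.5721 = 0.328361
  M+2: 0.57395776×0.4279 + 0.36728448×0.5721 = 0.455720
  M+4: 0.36728448×0.4279 + 0.05875776×0.5721 = 0.190776
  M+6: 0.05875776×0.4279 = 0.025142
Scale to base peak (0.455720) = 100: 72.1 : 100.0 : 41.9 : 5.5

72.1 : 100.0 : 41.9 : 5.5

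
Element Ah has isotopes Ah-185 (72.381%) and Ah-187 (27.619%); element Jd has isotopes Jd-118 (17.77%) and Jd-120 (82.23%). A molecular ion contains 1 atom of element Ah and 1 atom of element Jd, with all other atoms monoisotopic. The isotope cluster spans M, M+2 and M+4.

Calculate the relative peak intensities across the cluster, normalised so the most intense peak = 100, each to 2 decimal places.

Element Ah pattern (n=1): 0.72381 : 0.27619
Element Jd pattern (n=1): 0.1777 : 0.8223
Convolve the two distributions (both contribute in 2-u steps):
  M: 0.72381×0.1777 = 0.128621
  M+2: 0.72381×0.8223 + 0.27619×0.1777 = 0.644268
  M+4: 0.27619×0.8223 = 0.227111
Scale to base peak (0.644268) = 100: 19.96 : 100.00 : 35.25

19.96 : 100.00 : 35.25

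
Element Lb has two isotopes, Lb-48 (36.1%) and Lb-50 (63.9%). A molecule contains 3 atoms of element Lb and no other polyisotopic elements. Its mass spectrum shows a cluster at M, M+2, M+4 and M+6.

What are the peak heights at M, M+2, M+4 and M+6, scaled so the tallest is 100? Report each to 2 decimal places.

10.64 : 56.49 : 100.00 : 59.00

Each Lb atom is independently Lb-48 (p = 0.361) or Lb-50 (q = 0.639); the cluster is the binomial expansion (p + q)^3.
P(M) = 0.361^3 = 0.047046
P(M+2) = 3 × 0.361^2 × 0.639^1 = 0.249825
P(M+4) = 3 × 0.361^1 × 0.639^2 = 0.442212
P(M+6) = 0.639^3 = 0.260917
The M+4 peak is largest (0.442212); scaling to 100 gives 10.64 : 56.49 : 100.00 : 59.00.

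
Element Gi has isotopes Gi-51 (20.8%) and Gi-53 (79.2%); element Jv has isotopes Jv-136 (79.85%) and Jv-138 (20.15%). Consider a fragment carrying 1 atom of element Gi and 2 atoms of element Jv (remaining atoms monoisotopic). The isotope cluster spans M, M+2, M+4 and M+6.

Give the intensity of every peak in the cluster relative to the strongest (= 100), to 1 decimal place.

23.2 : 100.0 : 46.0 : 5.6

Element Gi pattern (n=1): 0.2080 : 0.7920
Element Jv pattern (n=2): 0.63760225 : 0.3217955 : 0.04060225
Convolve the two distributions (both contribute in 2-u steps):
  M: 0.2080×0.63760225 = 0.132621
  M+2: 0.2080×0.3217955 + 0.7920×0.63760225 = 0.571914
  M+4: 0.2080×0.04060225 + 0.7920×0.3217955 = 0.263307
  M+6: 0.7920×0.04060225 = 0.032157
Scale to base peak (0.571914) = 100: 23.2 : 100.0 : 46.0 : 5.6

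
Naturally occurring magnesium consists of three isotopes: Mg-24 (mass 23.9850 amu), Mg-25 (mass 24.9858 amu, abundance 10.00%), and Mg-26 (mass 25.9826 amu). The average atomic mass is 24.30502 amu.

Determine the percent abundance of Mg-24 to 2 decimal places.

The remaining 90.00% is split between Mg-24 (fraction x) and Mg-26 (fraction 0.9000 − x).
Substituting: 23.9850x + 25.9826(0.9000 − x) = 21.80644
(23.9850 − 25.9826)x = -1.5779  ⇒  x = 0.78990, y = 0.11010
Mg-24: 78.99%, Mg-26: 11.01%.

78.99%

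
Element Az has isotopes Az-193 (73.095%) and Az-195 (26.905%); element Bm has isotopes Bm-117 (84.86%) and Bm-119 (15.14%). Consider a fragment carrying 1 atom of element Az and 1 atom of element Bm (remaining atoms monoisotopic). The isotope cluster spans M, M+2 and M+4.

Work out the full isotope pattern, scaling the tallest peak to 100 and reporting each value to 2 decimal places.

100.00 : 54.65 : 6.57

Element Az pattern (n=1): 0.73095 : 0.26905
Element Bm pattern (n=1): 0.8486 : 0.1514
Convolve the two distributions (both contribute in 2-u steps):
  M: 0.73095×0.8486 = 0.620284
  M+2: 0.73095×0.1514 + 0.26905×0.8486 = 0.338982
  M+4: 0.26905×0.1514 = 0.040734
Scale to base peak (0.620284) = 100: 100.00 : 54.65 : 6.57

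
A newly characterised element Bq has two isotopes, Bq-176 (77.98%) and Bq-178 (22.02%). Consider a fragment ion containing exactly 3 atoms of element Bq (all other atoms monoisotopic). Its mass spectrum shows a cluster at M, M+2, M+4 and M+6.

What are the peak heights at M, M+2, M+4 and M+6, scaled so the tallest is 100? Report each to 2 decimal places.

Each Bq atom is independently Bq-176 (p = 0.7798) or Bq-178 (q = 0.2202); the cluster is the binomial expansion (p + q)^3.
P(M) = 0.7798^3 = 0.474187
P(M+2) = 3 × 0.7798^2 × 0.2202^1 = 0.401703
P(M+4) = 3 × 0.7798^1 × 0.2202^2 = 0.113433
P(M+6) = 0.2202^3 = 0.010677
The M peak is largest (0.474187); scaling to 100 gives 100.00 : 84.71 : 23.92 : 2.25.

100.00 : 84.71 : 23.92 : 2.25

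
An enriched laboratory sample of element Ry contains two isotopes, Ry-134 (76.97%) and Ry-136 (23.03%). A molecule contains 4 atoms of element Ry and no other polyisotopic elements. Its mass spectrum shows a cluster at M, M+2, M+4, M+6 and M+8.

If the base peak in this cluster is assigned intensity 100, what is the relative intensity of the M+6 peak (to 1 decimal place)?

Binomial terms of (0.7697 + 0.2303)^4: M 0.3510, M+2 0.4201, M+4 0.1885, M+6 0.0376, M+8 0.0028 → M+2 is the base peak.
P(M+2) = C(4,1) × 0.7697^3 × 0.2303^1 = 4 × 0.4559996 × 0.2303 = 0.420067 (base)
P(M+6) = C(4,3) × 0.7697^1 × 0.2303^3 = 4 × 0.7697 × 0.01221467 = 0.037607
Relative intensity = 0.037607 / 0.420067 × 100 = 9.0

9.0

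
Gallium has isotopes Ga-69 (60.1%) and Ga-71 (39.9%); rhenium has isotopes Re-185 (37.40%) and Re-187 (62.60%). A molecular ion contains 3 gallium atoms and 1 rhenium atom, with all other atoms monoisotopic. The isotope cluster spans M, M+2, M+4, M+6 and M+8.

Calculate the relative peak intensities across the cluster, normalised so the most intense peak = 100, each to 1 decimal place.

21.5 : 78.7 : 100.0 : 53.8 : 10.5

Gallium pattern (n=3): 0.2170818 : 0.4323576 : 0.2870394 : 0.0635212
Rhenium pattern (n=1): 0.3740 : 0.6260
Convolve the two distributions (both contribute in 2-u steps):
  M: 0.2170818×0.3740 = 0.081189
  M+2: 0.2170818×0.6260 + 0.4323576×0.3740 = 0.297595
  M+4: 0.4323576×0.6260 + 0.2870394×0.3740 = 0.378009
  M+6: 0.2870394×0.6260 + 0.0635212×0.3740 = 0.203444
  M+8: 0.0635212×0.6260 = 0.039764
Scale to base peak (0.378009) = 100: 21.5 : 78.7 : 100.0 : 53.8 : 10.5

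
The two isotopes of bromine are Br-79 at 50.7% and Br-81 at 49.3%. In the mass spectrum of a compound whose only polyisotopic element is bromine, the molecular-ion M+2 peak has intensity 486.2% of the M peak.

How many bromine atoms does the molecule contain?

5

The M+2/M ratio from n Br atoms is n · q/p = n · 0.493/0.507.
n = 4.862 × 0.507/0.493 = 5.00 ≈ 5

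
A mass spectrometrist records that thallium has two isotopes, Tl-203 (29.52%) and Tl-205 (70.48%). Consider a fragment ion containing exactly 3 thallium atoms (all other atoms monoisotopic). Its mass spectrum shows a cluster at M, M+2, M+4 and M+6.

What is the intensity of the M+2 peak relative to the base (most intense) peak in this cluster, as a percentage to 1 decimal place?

41.9%

Binomial terms of (0.2952 + 0.7048)^3: M 0.0257, M+2 0.1843, M+4 0.4399, M+6 0.3501 → M+4 is the base peak.
P(M+4) = C(3,2) × 0.2952^1 × 0.7048^2 = 3 × 0.2952 × 0.49674304 = 0.439916 (base)
P(M+2) = C(3,1) × 0.2952^2 × 0.7048^1 = 3 × 0.08714304 × 0.7048 = 0.184255
Relative intensity = 0.184255 / 0.439916 × 100 = 41.9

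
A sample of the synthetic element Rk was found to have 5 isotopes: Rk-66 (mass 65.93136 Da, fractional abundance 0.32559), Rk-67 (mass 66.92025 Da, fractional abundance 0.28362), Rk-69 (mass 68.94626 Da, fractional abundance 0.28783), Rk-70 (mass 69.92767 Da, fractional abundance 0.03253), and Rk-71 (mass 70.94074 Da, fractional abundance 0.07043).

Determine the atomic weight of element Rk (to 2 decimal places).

Average mass = Σ (abundance × isotope mass) = 0.32559 × 65.93136 + 0.28362 × 66.92025 + 0.28783 × 68.94626 + 0.03253 × 69.92767 + 0.07043 × 70.94074
= 21.466592 + 18.979921 + 19.844802 + 2.274747 + 4.996356 = 67.562418 Da

67.56 Da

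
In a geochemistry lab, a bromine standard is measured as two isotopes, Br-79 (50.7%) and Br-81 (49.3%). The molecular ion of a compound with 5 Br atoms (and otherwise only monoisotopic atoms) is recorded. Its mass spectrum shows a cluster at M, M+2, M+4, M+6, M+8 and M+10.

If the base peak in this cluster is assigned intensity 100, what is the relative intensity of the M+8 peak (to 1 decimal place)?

47.3

Term probabilities: M 0.0335, M+2 0.1629, M+4 0.3168, M+6 0.3080, M+8 0.1497, M+10 0.0291. Base peak = M+4.
P(M+4) = C(5,2) × 0.507^3 × 0.493^2 = 10 × 0.13032384 × 0.243049 = 0.316751 (base)
P(M+8) = C(5,4) × 0.507^1 × 0.493^4 = 5 × 0.5070 × 0.05907282 = 0.149750
Relative intensity = 0.149750 / 0.316751 × 100 = 47.3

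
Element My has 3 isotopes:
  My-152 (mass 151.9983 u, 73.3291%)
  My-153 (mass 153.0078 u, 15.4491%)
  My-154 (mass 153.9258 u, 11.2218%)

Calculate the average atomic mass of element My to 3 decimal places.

Weight each isotope mass by its fractional abundance: 0.733291 × 151.9983 + 0.154491 × 153.0078 + 0.112218 × 153.9258
= 111.45899 + 23.63833 + 17.27325 = 152.37057 u

152.371 u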